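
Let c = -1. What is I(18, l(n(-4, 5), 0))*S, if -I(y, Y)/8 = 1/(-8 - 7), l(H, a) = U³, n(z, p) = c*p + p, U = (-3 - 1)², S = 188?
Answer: 1504/15 ≈ 100.27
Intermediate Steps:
U = 16 (U = (-4)² = 16)
n(z, p) = 0 (n(z, p) = -p + p = 0)
l(H, a) = 4096 (l(H, a) = 16³ = 4096)
I(y, Y) = 8/15 (I(y, Y) = -8/(-8 - 7) = -8/(-15) = -8*(-1/15) = 8/15)
I(18, l(n(-4, 5), 0))*S = (8/15)*188 = 1504/15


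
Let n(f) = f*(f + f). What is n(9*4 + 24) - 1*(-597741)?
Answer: 604941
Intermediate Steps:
n(f) = 2*f² (n(f) = f*(2*f) = 2*f²)
n(9*4 + 24) - 1*(-597741) = 2*(9*4 + 24)² - 1*(-597741) = 2*(36 + 24)² + 597741 = 2*60² + 597741 = 2*3600 + 597741 = 7200 + 597741 = 604941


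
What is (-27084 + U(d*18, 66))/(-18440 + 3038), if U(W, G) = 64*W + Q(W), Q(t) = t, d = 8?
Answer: 2954/2567 ≈ 1.1508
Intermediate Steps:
U(W, G) = 65*W (U(W, G) = 64*W + W = 65*W)
(-27084 + U(d*18, 66))/(-18440 + 3038) = (-27084 + 65*(8*18))/(-18440 + 3038) = (-27084 + 65*144)/(-15402) = (-27084 + 9360)*(-1/15402) = -17724*(-1/15402) = 2954/2567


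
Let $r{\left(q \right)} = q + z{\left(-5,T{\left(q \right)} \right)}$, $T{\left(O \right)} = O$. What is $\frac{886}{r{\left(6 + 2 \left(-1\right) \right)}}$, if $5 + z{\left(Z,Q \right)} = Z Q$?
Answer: $- \frac{886}{21} \approx -42.19$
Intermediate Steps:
$z{\left(Z,Q \right)} = -5 + Q Z$ ($z{\left(Z,Q \right)} = -5 + Z Q = -5 + Q Z$)
$r{\left(q \right)} = -5 - 4 q$ ($r{\left(q \right)} = q + \left(-5 + q \left(-5\right)\right) = q - \left(5 + 5 q\right) = -5 - 4 q$)
$\frac{886}{r{\left(6 + 2 \left(-1\right) \right)}} = \frac{886}{-5 - 4 \left(6 + 2 \left(-1\right)\right)} = \frac{886}{-5 - 4 \left(6 - 2\right)} = \frac{886}{-5 - 16} = \frac{886}{-21} = 886 \left(- \frac{1}{21}\right) = - \frac{886}{21}$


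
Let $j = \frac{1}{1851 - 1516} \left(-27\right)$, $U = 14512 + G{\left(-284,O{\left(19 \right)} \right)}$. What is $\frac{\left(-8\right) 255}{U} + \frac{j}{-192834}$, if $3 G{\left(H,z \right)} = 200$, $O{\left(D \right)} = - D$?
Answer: $- \frac{1830310583}{13080180190} \approx -0.13993$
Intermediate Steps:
$G{\left(H,z \right)} = \frac{200}{3}$ ($G{\left(H,z \right)} = \frac{1}{3} \cdot 200 = \frac{200}{3}$)
$U = \frac{43736}{3}$ ($U = 14512 + \frac{200}{3} = \frac{43736}{3} \approx 14579.0$)
$j = - \frac{27}{335}$ ($j = \frac{1}{335} \left(-27\right) = - \frac{27}{335} \approx -0.080597$)
$\frac{\left(-8\right) 255}{U} + \frac{j}{-192834} = \frac{\left(-8\right) 255}{\frac{43736}{3}} - \frac{27}{335 \left(-192834\right)} = \left(-2040\right) \frac{3}{43736} - - \frac{1}{2392570} = - \frac{765}{5467} + \frac{1}{2392570} = - \frac{1830310583}{13080180190}$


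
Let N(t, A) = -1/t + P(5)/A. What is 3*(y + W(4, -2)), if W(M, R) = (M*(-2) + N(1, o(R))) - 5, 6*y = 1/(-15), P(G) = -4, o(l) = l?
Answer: -1081/30 ≈ -36.033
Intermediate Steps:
N(t, A) = -1/t - 4/A
y = -1/90 (y = (1/6)/(-15) = (1/6)*(-1/15) = -1/90 ≈ -0.011111)
W(M, R) = -6 - 4/R - 2*M (W(M, R) = (M*(-2) + (-1/1 - 4/R)) - 5 = (-2*M + (-1*1 - 4/R)) - 5 = (-2*M + (-1 - 4/R)) - 5 = (-1 - 4/R - 2*M) - 5 = -6 - 4/R - 2*M)
3*(y + W(4, -2)) = 3*(-1/90 + (-6 - 4/(-2) - 2*4)) = 3*(-1/90 + (-6 - 4*(-1/2) - 8)) = 3*(-1/90 + (-6 + 2 - 8)) = 3*(-1/90 - 12) = 3*(-1081/90) = -1081/30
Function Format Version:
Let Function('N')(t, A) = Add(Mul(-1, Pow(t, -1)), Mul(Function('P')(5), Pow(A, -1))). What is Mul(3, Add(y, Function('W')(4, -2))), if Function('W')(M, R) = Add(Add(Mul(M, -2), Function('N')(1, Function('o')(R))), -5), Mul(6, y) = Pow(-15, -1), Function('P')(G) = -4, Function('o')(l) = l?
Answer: Rational(-1081, 30) ≈ -36.033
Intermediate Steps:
Function('N')(t, A) = Add(Mul(-1, Pow(t, -1)), Mul(-4, Pow(A, -1)))
y = Rational(-1, 90) (y = Mul(Rational(1, 6), Pow(-15, -1)) = Mul(Rational(1, 6), Rational(-1, 15)) = Rational(-1, 90) ≈ -0.011111)
Function('W')(M, R) = Add(-6, Mul(-4, Pow(R, -1)), Mul(-2, M)) (Function('W')(M, R) = Add(Add(Mul(M, -2), Add(Mul(-1, Pow(1, -1)), Mul(-4, Pow(R, -1)))), -5) = Add(Add(Mul(-2, M), Add(Mul(-1, 1), Mul(-4, Pow(R, -1)))), -5) = Add(Add(Mul(-2, M), Add(-1, Mul(-4, Pow(R, -1)))), -5) = Add(Add(-1, Mul(-4, Pow(R, -1)), Mul(-2, M)), -5) = Add(-6, Mul(-4, Pow(R, -1)), Mul(-2, M)))
Mul(3, Add(y, Function('W')(4, -2))) = Mul(3, Add(Rational(-1, 90), Add(-6, Mul(-4, Pow(-2, -1)), Mul(-2, 4)))) = Mul(3, Add(Rational(-1, 90), Add(-6, Mul(-4, Rational(-1, 2)), -8))) = Mul(3, Add(Rational(-1, 90), Add(-6, 2, -8))) = Mul(3, Add(Rational(-1, 90), -12)) = Mul(3, Rational(-1081, 90)) = Rational(-1081, 30)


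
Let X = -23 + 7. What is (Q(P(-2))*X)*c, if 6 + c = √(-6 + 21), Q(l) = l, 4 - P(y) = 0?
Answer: 384 - 64*√15 ≈ 136.13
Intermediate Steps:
P(y) = 4 (P(y) = 4 - 1*0 = 4 + 0 = 4)
X = -16
c = -6 + √15 (c = -6 + √(-6 + 21) = -6 + √15 ≈ -2.1270)
(Q(P(-2))*X)*c = (4*(-16))*(-6 + √15) = -64*(-6 + √15) = 384 - 64*√15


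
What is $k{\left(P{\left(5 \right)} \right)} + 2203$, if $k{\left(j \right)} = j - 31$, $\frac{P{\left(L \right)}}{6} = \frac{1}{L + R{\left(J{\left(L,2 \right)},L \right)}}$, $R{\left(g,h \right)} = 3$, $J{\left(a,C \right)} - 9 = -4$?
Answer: $\frac{8691}{4} \approx 2172.8$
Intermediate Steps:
$J{\left(a,C \right)} = 5$ ($J{\left(a,C \right)} = 9 - 4 = 5$)
$P{\left(L \right)} = \frac{6}{3 + L}$ ($P{\left(L \right)} = \frac{6}{L + 3} = \frac{6}{3 + L}$)
$k{\left(j \right)} = -31 + j$
$k{\left(P{\left(5 \right)} \right)} + 2203 = \left(-31 + \frac{6}{3 + 5}\right) + 2203 = \left(-31 + \frac{6}{8}\right) + 2203 = \left(-31 + 6 \cdot \frac{1}{8}\right) + 2203 = \left(-31 + \frac{3}{4}\right) + 2203 = - \frac{121}{4} + 2203 = \frac{8691}{4}$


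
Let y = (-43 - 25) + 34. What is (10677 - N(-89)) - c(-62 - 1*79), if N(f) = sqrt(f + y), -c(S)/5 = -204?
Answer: 9657 - I*sqrt(123) ≈ 9657.0 - 11.091*I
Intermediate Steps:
c(S) = 1020 (c(S) = -5*(-204) = 1020)
y = -34 (y = -68 + 34 = -34)
N(f) = sqrt(-34 + f) (N(f) = sqrt(f - 34) = sqrt(-34 + f))
(10677 - N(-89)) - c(-62 - 1*79) = (10677 - sqrt(-34 - 89)) - 1*1020 = (10677 - sqrt(-123)) - 1020 = (10677 - I*sqrt(123)) - 1020 = 9657 - I*sqrt(123)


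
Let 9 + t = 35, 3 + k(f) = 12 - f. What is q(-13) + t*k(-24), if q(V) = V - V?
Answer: 858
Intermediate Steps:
k(f) = 9 - f (k(f) = -3 + (12 - f) = 9 - f)
t = 26 (t = -9 + 35 = 26)
q(V) = 0
q(-13) + t*k(-24) = 0 + 26*(9 - 1*(-24)) = 0 + 26*(9 + 24) = 0 + 26*33 = 0 + 858 = 858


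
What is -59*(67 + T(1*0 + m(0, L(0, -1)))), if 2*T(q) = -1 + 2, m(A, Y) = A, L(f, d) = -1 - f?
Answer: -7965/2 ≈ -3982.5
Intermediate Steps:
T(q) = ½ (T(q) = (-1 + 2)/2 = (½)*1 = ½)
-59*(67 + T(1*0 + m(0, L(0, -1)))) = -59*(67 + ½) = -59*135/2 = -7965/2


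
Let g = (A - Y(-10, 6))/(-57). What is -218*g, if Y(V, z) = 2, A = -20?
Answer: -4796/57 ≈ -84.140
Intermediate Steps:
g = 22/57 (g = (-20 - 1*2)/(-57) = (-20 - 2)*(-1/57) = -22*(-1/57) = 22/57 ≈ 0.38596)
-218*g = -218*22/57 = -4796/57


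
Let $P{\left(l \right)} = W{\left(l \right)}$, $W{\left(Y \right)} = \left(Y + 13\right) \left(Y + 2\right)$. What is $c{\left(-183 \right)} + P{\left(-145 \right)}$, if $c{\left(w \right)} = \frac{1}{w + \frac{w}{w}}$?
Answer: $\frac{3435431}{182} \approx 18876.0$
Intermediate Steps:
$W{\left(Y \right)} = \left(2 + Y\right) \left(13 + Y\right)$ ($W{\left(Y \right)} = \left(13 + Y\right) \left(2 + Y\right) = \left(2 + Y\right) \left(13 + Y\right)$)
$P{\left(l \right)} = 26 + l^{2} + 15 l$
$c{\left(w \right)} = \frac{1}{1 + w}$ ($c{\left(w \right)} = \frac{1}{w + 1} = \frac{1}{1 + w}$)
$c{\left(-183 \right)} + P{\left(-145 \right)} = \frac{1}{1 - 183} + \left(26 + \left(-145\right)^{2} + 15 \left(-145\right)\right) = \frac{1}{-182} + \left(26 + 21025 - 2175\right) = - \frac{1}{182} + 18876 = \frac{3435431}{182}$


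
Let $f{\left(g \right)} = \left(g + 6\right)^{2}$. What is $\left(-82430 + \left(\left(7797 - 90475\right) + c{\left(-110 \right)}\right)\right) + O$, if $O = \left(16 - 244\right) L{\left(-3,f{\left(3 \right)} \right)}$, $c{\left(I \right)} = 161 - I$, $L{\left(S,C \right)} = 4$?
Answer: $-165749$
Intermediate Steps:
$f{\left(g \right)} = \left(6 + g\right)^{2}$
$O = -912$ ($O = \left(16 - 244\right) 4 = \left(-228\right) 4 = -912$)
$\left(-82430 + \left(\left(7797 - 90475\right) + c{\left(-110 \right)}\right)\right) + O = \left(-82430 + \left(\left(7797 - 90475\right) + \left(161 - -110\right)\right)\right) - 912 = \left(-82430 + \left(-82678 + \left(161 + 110\right)\right)\right) - 912 = \left(-82430 + \left(-82678 + 271\right)\right) - 912 = \left(-82430 - 82407\right) - 912 = -164837 - 912 = -165749$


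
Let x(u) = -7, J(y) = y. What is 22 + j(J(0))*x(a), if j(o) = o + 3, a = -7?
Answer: 1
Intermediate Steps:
j(o) = 3 + o
22 + j(J(0))*x(a) = 22 + (3 + 0)*(-7) = 22 + 3*(-7) = 22 - 21 = 1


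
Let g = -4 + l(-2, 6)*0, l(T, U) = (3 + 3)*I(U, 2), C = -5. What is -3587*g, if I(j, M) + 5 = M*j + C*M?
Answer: 14348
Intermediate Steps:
I(j, M) = -5 - 5*M + M*j (I(j, M) = -5 + (M*j - 5*M) = -5 + (-5*M + M*j) = -5 - 5*M + M*j)
l(T, U) = -90 + 12*U (l(T, U) = (3 + 3)*(-5 - 5*2 + 2*U) = 6*(-5 - 10 + 2*U) = 6*(-15 + 2*U) = -90 + 12*U)
g = -4 (g = -4 + (-90 + 12*6)*0 = -4 + (-90 + 72)*0 = -4 - 18*0 = -4 + 0 = -4)
-3587*g = -3587*(-4) = 14348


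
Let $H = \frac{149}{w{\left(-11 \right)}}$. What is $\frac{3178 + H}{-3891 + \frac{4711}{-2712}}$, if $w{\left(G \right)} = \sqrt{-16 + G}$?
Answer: $- \frac{8618736}{10557103} + \frac{134696 i \sqrt{3}}{31671309} \approx -0.81639 + 0.0073663 i$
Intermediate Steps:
$H = - \frac{149 i \sqrt{3}}{9}$ ($H = \frac{149}{\sqrt{-16 - 11}} = \frac{149}{\sqrt{-27}} = \frac{149}{3 i \sqrt{3}} = 149 \left(- \frac{i \sqrt{3}}{9}\right) = - \frac{149 i \sqrt{3}}{9} \approx - 28.675 i$)
$\frac{3178 + H}{-3891 + \frac{4711}{-2712}} = \frac{3178 - \frac{149 i \sqrt{3}}{9}}{-3891 + \frac{4711}{-2712}} = \frac{3178 - \frac{149 i \sqrt{3}}{9}}{-3891 + 4711 \left(- \frac{1}{2712}\right)} = \frac{3178 - \frac{149 i \sqrt{3}}{9}}{-3891 - \frac{4711}{2712}} = \frac{3178 - \frac{149 i \sqrt{3}}{9}}{- \frac{10557103}{2712}} = \left(3178 - \frac{149 i \sqrt{3}}{9}\right) \left(- \frac{2712}{10557103}\right) = - \frac{8618736}{10557103} + \frac{134696 i \sqrt{3}}{31671309}$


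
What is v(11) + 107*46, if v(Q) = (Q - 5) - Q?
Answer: 4917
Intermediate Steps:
v(Q) = -5 (v(Q) = (-5 + Q) - Q = -5)
v(11) + 107*46 = -5 + 107*46 = -5 + 4922 = 4917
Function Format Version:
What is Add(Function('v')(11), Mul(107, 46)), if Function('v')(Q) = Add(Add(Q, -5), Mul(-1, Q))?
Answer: 4917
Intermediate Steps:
Function('v')(Q) = -5 (Function('v')(Q) = Add(Add(-5, Q), Mul(-1, Q)) = -5)
Add(Function('v')(11), Mul(107, 46)) = Add(-5, Mul(107, 46)) = Add(-5, 4922) = 4917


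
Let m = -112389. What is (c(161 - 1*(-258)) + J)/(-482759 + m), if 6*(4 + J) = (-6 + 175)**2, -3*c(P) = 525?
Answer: -27487/3570888 ≈ -0.0076975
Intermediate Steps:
c(P) = -175 (c(P) = -1/3*525 = -175)
J = 28537/6 (J = -4 + (-6 + 175)**2/6 = -4 + (1/6)*169**2 = -4 + (1/6)*28561 = -4 + 28561/6 = 28537/6 ≈ 4756.2)
(c(161 - 1*(-258)) + J)/(-482759 + m) = (-175 + 28537/6)/(-482759 - 112389) = (27487/6)/(-595148) = (27487/6)*(-1/595148) = -27487/3570888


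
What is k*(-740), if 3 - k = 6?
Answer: 2220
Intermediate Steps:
k = -3 (k = 3 - 1*6 = 3 - 6 = -3)
k*(-740) = -3*(-740) = 2220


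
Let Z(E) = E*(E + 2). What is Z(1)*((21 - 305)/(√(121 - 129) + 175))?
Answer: -49700/10211 + 568*I*√2/10211 ≈ -4.8673 + 0.078667*I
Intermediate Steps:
Z(E) = E*(2 + E)
Z(1)*((21 - 305)/(√(121 - 129) + 175)) = (1*(2 + 1))*((21 - 305)/(√(121 - 129) + 175)) = (1*3)*(-284/(√(-8) + 175)) = 3*(-284/(2*I*√2 + 175)) = 3*(-284/(175 + 2*I*√2)) = -852/(175 + 2*I*√2)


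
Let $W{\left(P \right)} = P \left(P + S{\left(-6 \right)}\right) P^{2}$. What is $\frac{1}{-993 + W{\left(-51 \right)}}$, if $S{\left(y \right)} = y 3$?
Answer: $\frac{1}{9151926} \approx 1.0927 \cdot 10^{-7}$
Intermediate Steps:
$S{\left(y \right)} = 3 y$
$W{\left(P \right)} = P^{3} \left(-18 + P\right)$ ($W{\left(P \right)} = P \left(P + 3 \left(-6\right)\right) P^{2} = P \left(P - 18\right) P^{2} = P \left(-18 + P\right) P^{2} = P^{3} \left(-18 + P\right)$)
$\frac{1}{-993 + W{\left(-51 \right)}} = \frac{1}{-993 + \left(-51\right)^{3} \left(-18 - 51\right)} = \frac{1}{-993 - -9152919} = \frac{1}{-993 + 9152919} = \frac{1}{9151926}$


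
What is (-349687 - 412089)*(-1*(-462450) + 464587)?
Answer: -706194537712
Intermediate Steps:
(-349687 - 412089)*(-1*(-462450) + 464587) = -761776*(462450 + 464587) = -761776*927037 = -706194537712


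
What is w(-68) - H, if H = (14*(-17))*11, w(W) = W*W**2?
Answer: -311814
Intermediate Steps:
w(W) = W**3
H = -2618 (H = -238*11 = -2618)
w(-68) - H = (-68)**3 - 1*(-2618) = -314432 + 2618 = -311814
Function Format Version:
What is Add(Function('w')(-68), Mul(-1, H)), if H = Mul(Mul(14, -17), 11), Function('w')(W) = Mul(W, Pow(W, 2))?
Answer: -311814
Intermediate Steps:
Function('w')(W) = Pow(W, 3)
H = -2618 (H = Mul(-238, 11) = -2618)
Add(Function('w')(-68), Mul(-1, H)) = Add(Pow(-68, 3), Mul(-1, -2618)) = Add(-314432, 2618) = -311814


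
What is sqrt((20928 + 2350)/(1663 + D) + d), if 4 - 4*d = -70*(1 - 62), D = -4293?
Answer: I*sqrt(7438094990)/2630 ≈ 32.793*I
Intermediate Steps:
d = -2133/2 (d = 1 - (-35)*(1 - 62)/2 = 1 - (-35)*(-61)/2 = 1 - 1/4*4270 = 1 - 2135/2 = -2133/2 ≈ -1066.5)
sqrt((20928 + 2350)/(1663 + D) + d) = sqrt((20928 + 2350)/(1663 - 4293) - 2133/2) = sqrt(23278/(-2630) - 2133/2) = sqrt(23278*(-1/2630) - 2133/2) = sqrt(-11639/1315 - 2133/2) = sqrt(-2828173/2630) = I*sqrt(7438094990)/2630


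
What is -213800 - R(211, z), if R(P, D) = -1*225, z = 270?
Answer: -213575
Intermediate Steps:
R(P, D) = -225
-213800 - R(211, z) = -213800 - 1*(-225) = -213800 + 225 = -213575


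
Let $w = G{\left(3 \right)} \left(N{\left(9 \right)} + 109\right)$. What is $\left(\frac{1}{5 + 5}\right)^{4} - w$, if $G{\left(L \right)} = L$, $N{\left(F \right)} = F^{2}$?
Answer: $- \frac{5699999}{10000} \approx -570.0$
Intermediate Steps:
$w = 570$ ($w = 3 \left(9^{2} + 109\right) = 3 \left(81 + 109\right) = 3 \cdot 190 = 570$)
$\left(\frac{1}{5 + 5}\right)^{4} - w = \left(\frac{1}{5 + 5}\right)^{4} - 570 = \left(\frac{1}{10}\right)^{4} - 570 = \frac{1}{10000} - 570 = - \frac{5699999}{10000}$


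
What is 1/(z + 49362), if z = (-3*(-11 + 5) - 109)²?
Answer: 1/57643 ≈ 1.7348e-5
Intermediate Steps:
z = 8281 (z = (-3*(-6) - 109)² = (18 - 109)² = (-91)² = 8281)
1/(z + 49362) = 1/(8281 + 49362) = 1/57643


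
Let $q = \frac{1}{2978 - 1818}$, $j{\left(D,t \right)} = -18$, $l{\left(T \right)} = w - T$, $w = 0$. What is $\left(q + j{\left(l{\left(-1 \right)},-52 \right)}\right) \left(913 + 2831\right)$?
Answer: $- \frac{9771372}{145} \approx -67389.0$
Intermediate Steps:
$l{\left(T \right)} = - T$ ($l{\left(T \right)} = 0 - T = - T$)
$q = \frac{1}{1160} \approx 0.00086207$
$\left(q + j{\left(l{\left(-1 \right)},-52 \right)}\right) \left(913 + 2831\right) = \left(\frac{1}{1160} - 18\right) \left(913 + 2831\right) = \left(- \frac{20879}{1160}\right) 3744 = - \frac{9771372}{145}$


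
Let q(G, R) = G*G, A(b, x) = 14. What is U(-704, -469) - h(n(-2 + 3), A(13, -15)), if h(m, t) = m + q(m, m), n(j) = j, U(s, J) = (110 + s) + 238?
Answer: -358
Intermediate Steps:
q(G, R) = G²
U(s, J) = 348 + s
h(m, t) = m + m²
U(-704, -469) - h(n(-2 + 3), A(13, -15)) = (348 - 704) - (-2 + 3)*(1 + (-2 + 3)) = -356 - (1 + 1) = -356 - 2 = -358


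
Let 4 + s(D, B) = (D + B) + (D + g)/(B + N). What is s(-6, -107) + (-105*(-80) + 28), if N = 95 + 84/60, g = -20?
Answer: 440613/53 ≈ 8313.5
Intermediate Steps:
N = 482/5 (N = 95 + 84*(1/60) = 95 + 7/5 = 482/5 ≈ 96.400)
s(D, B) = -4 + B + D + (-20 + D)/(482/5 + B) (s(D, B) = -4 + ((D + B) + (D - 20)/(B + 482/5)) = -4 + ((B + D) + (-20 + D)/(482/5 + B)) = -4 + (B + D + (-20 + D)/(482/5 + B)) = -4 + B + D + (-20 + D)/(482/5 + B))
s(-6, -107) + (-105*(-80) + 28) = (-2028 + 5*(-107)**2 + 462*(-107) + 487*(-6) + 5*(-107)*(-6))/(482 + 5*(-107)) + (-105*(-80) + 28) = (-2028 + 5*11449 - 49434 - 2922 + 3210)/(482 - 535) + (8400 + 28) = (-2028 + 57245 - 49434 - 2922 + 3210)/(-53) + 8428 = -1/53*6071 + 8428 = -6071/53 + 8428 = 440613/53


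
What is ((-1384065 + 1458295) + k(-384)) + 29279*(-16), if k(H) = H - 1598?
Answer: -396216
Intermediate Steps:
k(H) = -1598 + H
((-1384065 + 1458295) + k(-384)) + 29279*(-16) = ((-1384065 + 1458295) + (-1598 - 384)) + 29279*(-16) = (74230 - 1982) - 468464 = 72248 - 468464 = -396216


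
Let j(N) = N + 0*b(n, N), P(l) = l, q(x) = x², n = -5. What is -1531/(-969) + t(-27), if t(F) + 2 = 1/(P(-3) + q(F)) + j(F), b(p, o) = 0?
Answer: -6429617/234498 ≈ -27.419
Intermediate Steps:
j(N) = N (j(N) = N + 0*0 = N + 0 = N)
t(F) = -2 + F + 1/(-3 + F²) (t(F) = -2 + (1/(-3 + F²) + F) = -2 + (F + 1/(-3 + F²)) = -2 + F + 1/(-3 + F²))
-1531/(-969) + t(-27) = -1531/(-969) + (7 + (-27)³ - 3*(-27) - 2*(-27)²)/(-3 + (-27)²) = -1531*(-1/969) + (7 - 19683 + 81 - 2*729)/(-3 + 729) = 1531/969 + (7 - 19683 + 81 - 1458)/726 = 1531/969 + (1/726)*(-21053) = 1531/969 - 21053/726 = -6429617/234498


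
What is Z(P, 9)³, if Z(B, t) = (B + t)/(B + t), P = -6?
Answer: 1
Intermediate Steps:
Z(B, t) = 1
Z(P, 9)³ = 1³ = 1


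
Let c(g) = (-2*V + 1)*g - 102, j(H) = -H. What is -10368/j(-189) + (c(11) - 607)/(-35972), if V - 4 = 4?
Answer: -300155/5474 ≈ -54.833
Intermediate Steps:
V = 8 (V = 4 + 4 = 8)
c(g) = -102 - 15*g (c(g) = (-2*8 + 1)*g - 102 = (-16 + 1)*g - 102 = -15*g - 102 = -102 - 15*g)
-10368/j(-189) + (c(11) - 607)/(-35972) = -10368/((-1*(-189))) + ((-102 - 15*11) - 607)/(-35972) = -10368/189 + ((-102 - 165) - 607)*(-1/35972) = -10368*1/189 + (-267 - 607)*(-1/35972) = -384/7 - 874*(-1/35972) = -384/7 + 19/782 = -300155/5474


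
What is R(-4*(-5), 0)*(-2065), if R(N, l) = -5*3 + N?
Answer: -10325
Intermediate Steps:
R(N, l) = -15 + N
R(-4*(-5), 0)*(-2065) = (-15 - 4*(-5))*(-2065) = (-15 + 20)*(-2065) = 5*(-2065) = -10325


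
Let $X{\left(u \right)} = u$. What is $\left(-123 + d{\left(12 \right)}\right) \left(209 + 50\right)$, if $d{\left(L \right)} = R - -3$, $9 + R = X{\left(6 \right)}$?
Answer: $-31857$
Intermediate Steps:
$R = -3$ ($R = -9 + 6 = -3$)
$d{\left(L \right)} = 0$ ($d{\left(L \right)} = -3 - -3 = -3 + 3 = 0$)
$\left(-123 + d{\left(12 \right)}\right) \left(209 + 50\right) = \left(-123 + 0\right) \left(209 + 50\right) = \left(-123\right) 259 = -31857$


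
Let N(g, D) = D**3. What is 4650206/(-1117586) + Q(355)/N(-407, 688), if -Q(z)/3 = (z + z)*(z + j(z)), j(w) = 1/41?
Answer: -3882787974756487/932631632430592 ≈ -4.1633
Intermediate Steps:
j(w) = 1/41
Q(z) = -6*z*(1/41 + z) (Q(z) = -3*(z + z)*(z + 1/41) = -3*2*z*(1/41 + z) = -6*z*(1/41 + z))
4650206/(-1117586) + Q(355)/N(-407, 688) = 4650206/(-1117586) + (-6/41*355*(1 + 41*355))/(688**3) = 4650206*(-1/1117586) - 6/41*355*(1 + 14555)/325660672 = -2325103/558793 - 6/41*355*14556*(1/325660672) = -2325103/558793 - 31004280/41*1/325660672 = -2325103/558793 - 3875535/1669010944 = -3882787974756487/932631632430592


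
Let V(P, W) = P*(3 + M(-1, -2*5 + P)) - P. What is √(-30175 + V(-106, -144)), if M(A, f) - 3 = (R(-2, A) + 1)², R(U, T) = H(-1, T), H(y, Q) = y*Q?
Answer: I*√31129 ≈ 176.43*I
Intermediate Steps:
H(y, Q) = Q*y
R(U, T) = -T (R(U, T) = T*(-1) = -T)
M(A, f) = 3 + (1 - A)² (M(A, f) = 3 + (-A + 1)² = 3 + (1 - A)²)
V(P, W) = 9*P (V(P, W) = P*(3 + (3 + (1 - 1*(-1))²)) - P = P*(3 + (3 + (1 + 1)²)) - P = P*(3 + (3 + 2²)) - P = P*(3 + (3 + 4)) - P = P*(3 + 7) - P = P*10 - P = 10*P - P = 9*P)
√(-30175 + V(-106, -144)) = √(-30175 + 9*(-106)) = √(-30175 - 954) = √(-31129) = I*√31129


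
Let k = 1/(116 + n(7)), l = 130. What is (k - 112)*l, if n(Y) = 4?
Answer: -174707/12 ≈ -14559.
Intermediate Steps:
k = 1/120 (k = 1/(116 + 4) = 1/120 ≈ 0.0083333)
(k - 112)*l = (1/120 - 112)*130 = -13439/120*130 = -174707/12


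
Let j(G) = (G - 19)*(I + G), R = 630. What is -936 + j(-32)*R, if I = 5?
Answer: 866574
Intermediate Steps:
j(G) = (-19 + G)*(5 + G) (j(G) = (G - 19)*(5 + G) = (-19 + G)*(5 + G))
-936 + j(-32)*R = -936 + (-95 + (-32)² - 14*(-32))*630 = -936 + (-95 + 1024 + 448)*630 = -936 + 1377*630 = -936 + 867510 = 866574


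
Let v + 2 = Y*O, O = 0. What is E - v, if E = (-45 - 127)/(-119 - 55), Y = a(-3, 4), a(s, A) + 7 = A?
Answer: 260/87 ≈ 2.9885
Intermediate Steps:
a(s, A) = -7 + A
Y = -3 (Y = -7 + 4 = -3)
v = -2 (v = -2 - 3*0 = -2 + 0 = -2)
E = 86/87 (E = -172/(-174) = -172*(-1/174) = 86/87 ≈ 0.98851)
E - v = 86/87 - 1*(-2) = 86/87 + 2 = 260/87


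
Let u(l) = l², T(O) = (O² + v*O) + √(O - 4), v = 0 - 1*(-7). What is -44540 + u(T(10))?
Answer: -15634 + 340*√6 ≈ -14801.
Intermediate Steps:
v = 7 (v = 0 + 7 = 7)
T(O) = O² + √(-4 + O) + 7*O (T(O) = (O² + 7*O) + √(O - 4) = (O² + 7*O) + √(-4 + O) = O² + √(-4 + O) + 7*O)
-44540 + u(T(10)) = -44540 + (10² + √(-4 + 10) + 7*10)² = -44540 + (100 + √6 + 70)² = -44540 + (170 + √6)²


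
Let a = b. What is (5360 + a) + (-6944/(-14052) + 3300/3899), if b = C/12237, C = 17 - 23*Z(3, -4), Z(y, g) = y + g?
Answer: 299542705591996/55870825773 ≈ 5361.3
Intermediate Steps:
Z(y, g) = g + y
C = 40 (C = 17 - 23*(-4 + 3) = 17 - 23*(-1) = 17 + 23 = 40)
b = 40/12237 ≈ 0.0032688
a = 40/12237 ≈ 0.0032688
(5360 + a) + (-6944/(-14052) + 3300/3899) = (5360 + 40/12237) + (-6944/(-14052) + 3300/3899) = 65590360/12237 + (-6944*(-1/14052) + 3300*(1/3899)) = 65590360/12237 + (1736/3513 + 3300/3899) = 65590360/12237 + 18361564/13697187 = 299542705591996/55870825773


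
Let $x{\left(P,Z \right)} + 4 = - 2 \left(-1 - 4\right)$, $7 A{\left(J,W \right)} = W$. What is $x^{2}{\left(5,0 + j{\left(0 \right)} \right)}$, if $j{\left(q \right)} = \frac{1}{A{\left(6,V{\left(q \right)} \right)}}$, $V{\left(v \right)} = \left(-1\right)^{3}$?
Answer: $36$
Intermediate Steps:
$V{\left(v \right)} = -1$
$A{\left(J,W \right)} = \frac{W}{7}$
$j{\left(q \right)} = -7$ ($j{\left(q \right)} = \frac{1}{\frac{1}{7} \left(-1\right)} = \frac{1}{- \frac{1}{7}} = -7$)
$x{\left(P,Z \right)} = 6$ ($x{\left(P,Z \right)} = -4 - 2 \left(-1 - 4\right) = -4 - -10 = -4 + 10 = 6$)
$x^{2}{\left(5,0 + j{\left(0 \right)} \right)} = 6^{2} = 36$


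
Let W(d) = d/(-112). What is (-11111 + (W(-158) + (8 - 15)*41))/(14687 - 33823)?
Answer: 49093/82432 ≈ 0.59556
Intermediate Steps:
W(d) = -d/112 (W(d) = d*(-1/112) = -d/112)
(-11111 + (W(-158) + (8 - 15)*41))/(14687 - 33823) = (-11111 + (-1/112*(-158) + (8 - 15)*41))/(14687 - 33823) = (-11111 + (79/56 - 7*41))/(-19136) = (-11111 + (79/56 - 287))*(-1/19136) = (-11111 - 15993/56)*(-1/19136) = -638209/56*(-1/19136) = 49093/82432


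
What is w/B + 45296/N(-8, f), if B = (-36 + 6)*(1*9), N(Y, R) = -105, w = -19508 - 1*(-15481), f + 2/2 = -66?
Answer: -787139/1890 ≈ -416.48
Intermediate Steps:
f = -67 (f = -1 - 66 = -67)
w = -4027 (w = -19508 + 15481 = -4027)
B = -270 (B = -30*9 = -270)
w/B + 45296/N(-8, f) = -4027/(-270) + 45296/(-105) = -4027*(-1/270) + 45296*(-1/105) = 4027/270 - 45296/105 = -787139/1890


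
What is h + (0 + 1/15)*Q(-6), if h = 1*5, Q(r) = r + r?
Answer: 21/5 ≈ 4.2000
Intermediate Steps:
Q(r) = 2*r
h = 5
h + (0 + 1/15)*Q(-6) = 5 + (0 + 1/15)*(2*(-6)) = 5 + (0 + 1/15)*(-12) = 5 + (1/15)*(-12) = 5 - ⅘ = 21/5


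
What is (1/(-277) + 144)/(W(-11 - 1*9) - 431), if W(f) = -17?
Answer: -39887/124096 ≈ -0.32142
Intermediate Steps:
(1/(-277) + 144)/(W(-11 - 1*9) - 431) = (1/(-277) + 144)/(-17 - 431) = (-1/277 + 144)/(-448) = (39887/277)*(-1/448) = -39887/124096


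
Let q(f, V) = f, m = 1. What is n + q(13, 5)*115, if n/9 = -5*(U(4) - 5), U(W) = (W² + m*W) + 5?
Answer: 595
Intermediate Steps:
U(W) = 5 + W + W² (U(W) = (W² + 1*W) + 5 = (W² + W) + 5 = (W + W²) + 5 = 5 + W + W²)
n = -900 (n = 9*(-5*((5 + 4 + 4²) - 5)) = 9*(-5*((5 + 4 + 16) - 5)) = 9*(-5*(25 - 5)) = 9*(-5*20) = 9*(-100) = -900)
n + q(13, 5)*115 = -900 + 13*115 = -900 + 1495 = 595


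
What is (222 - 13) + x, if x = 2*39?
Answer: 287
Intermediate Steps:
x = 78
(222 - 13) + x = (222 - 13) + 78 = 209 + 78 = 287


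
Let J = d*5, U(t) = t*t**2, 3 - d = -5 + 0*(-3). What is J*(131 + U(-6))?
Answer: -3400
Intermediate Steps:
d = 8 (d = 3 - (-5 + 0*(-3)) = 3 - (-5 + 0) = 3 - 1*(-5) = 3 + 5 = 8)
U(t) = t**3
J = 40 (J = 8*5 = 40)
J*(131 + U(-6)) = 40*(131 + (-6)**3) = 40*(131 - 216) = 40*(-85) = -3400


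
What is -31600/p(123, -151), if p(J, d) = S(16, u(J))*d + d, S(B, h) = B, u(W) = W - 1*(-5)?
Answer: 31600/2567 ≈ 12.310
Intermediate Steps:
u(W) = 5 + W (u(W) = W + 5 = 5 + W)
p(J, d) = 17*d (p(J, d) = 16*d + d = 17*d)
-31600/p(123, -151) = -31600/(17*(-151)) = -31600/(-2567) = -31600*(-1/2567) = 31600/2567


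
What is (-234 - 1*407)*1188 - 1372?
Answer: -762880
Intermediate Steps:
(-234 - 1*407)*1188 - 1372 = (-234 - 407)*1188 - 1372 = -641*1188 - 1372 = -761508 - 1372 = -762880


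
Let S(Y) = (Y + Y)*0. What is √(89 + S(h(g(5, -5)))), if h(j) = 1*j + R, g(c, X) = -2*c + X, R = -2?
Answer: √89 ≈ 9.4340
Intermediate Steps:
g(c, X) = X - 2*c
h(j) = -2 + j (h(j) = 1*j - 2 = j - 2 = -2 + j)
S(Y) = 0 (S(Y) = (2*Y)*0 = 0)
√(89 + S(h(g(5, -5)))) = √(89 + 0) = √89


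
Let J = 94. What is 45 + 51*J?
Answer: 4839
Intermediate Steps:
45 + 51*J = 45 + 51*94 = 45 + 4794 = 4839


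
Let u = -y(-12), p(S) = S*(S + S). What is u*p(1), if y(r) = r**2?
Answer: -288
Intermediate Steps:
p(S) = 2*S**2 (p(S) = S*(2*S) = 2*S**2)
u = -144 (u = -1*(-12)**2 = -1*144 = -144)
u*p(1) = -288*1**2 = -288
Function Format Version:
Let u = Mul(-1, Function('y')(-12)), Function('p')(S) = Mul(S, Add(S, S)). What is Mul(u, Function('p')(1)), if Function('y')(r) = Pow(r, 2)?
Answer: -288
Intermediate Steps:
Function('p')(S) = Mul(2, Pow(S, 2)) (Function('p')(S) = Mul(S, Mul(2, S)) = Mul(2, Pow(S, 2)))
u = -144 (u = Mul(-1, Pow(-12, 2)) = Mul(-1, 144) = -144)
Mul(u, Function('p')(1)) = Mul(-144, Mul(2, Pow(1, 2))) = Mul(-144, Mul(2, 1)) = Mul(-144, 2) = -288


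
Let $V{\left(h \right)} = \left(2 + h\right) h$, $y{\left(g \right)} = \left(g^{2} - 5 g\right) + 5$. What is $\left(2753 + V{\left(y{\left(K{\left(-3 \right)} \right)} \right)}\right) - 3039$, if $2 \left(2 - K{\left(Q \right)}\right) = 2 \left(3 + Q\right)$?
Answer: $-287$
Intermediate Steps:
$K{\left(Q \right)} = -1 - Q$ ($K{\left(Q \right)} = 2 - \frac{2 \left(3 + Q\right)}{2} = 2 - \frac{6 + 2 Q}{2} = 2 - \left(3 + Q\right) = -1 - Q$)
$y{\left(g \right)} = 5 + g^{2} - 5 g$
$V{\left(h \right)} = h \left(2 + h\right)$
$\left(2753 + V{\left(y{\left(K{\left(-3 \right)} \right)} \right)}\right) - 3039 = \left(2753 + \left(5 + \left(-1 - -3\right)^{2} - 5 \left(-1 - -3\right)\right) \left(2 + \left(5 + \left(-1 - -3\right)^{2} - 5 \left(-1 - -3\right)\right)\right)\right) - 3039 = \left(2753 + \left(5 + \left(-1 + 3\right)^{2} - 5 \left(-1 + 3\right)\right) \left(2 + \left(5 + \left(-1 + 3\right)^{2} - 5 \left(-1 + 3\right)\right)\right)\right) - 3039 = \left(2753 + \left(5 + 2^{2} - 10\right) \left(2 + \left(5 + 2^{2} - 10\right)\right)\right) - 3039 = \left(2753 + \left(5 + 4 - 10\right) \left(2 + \left(5 + 4 - 10\right)\right)\right) - 3039 = \left(2753 - \left(2 - 1\right)\right) - 3039 = \left(2753 - 1\right) - 3039 = 2752 - 3039 = -287$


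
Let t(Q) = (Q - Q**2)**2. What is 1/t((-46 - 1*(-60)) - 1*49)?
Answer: 1/1587600 ≈ 6.2988e-7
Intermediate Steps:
1/t((-46 - 1*(-60)) - 1*49) = 1/(((-46 - 1*(-60)) - 1*49)**2*(-1 + ((-46 - 1*(-60)) - 1*49))**2) = 1/(((-46 + 60) - 49)**2*(-1 + ((-46 + 60) - 49))**2) = 1/((14 - 49)**2*(-1 + (14 - 49))**2) = 1/((-35)**2*(-1 - 35)**2) = 1/(1225*(-36)**2) = 1/(1225*1296) = 1/1587600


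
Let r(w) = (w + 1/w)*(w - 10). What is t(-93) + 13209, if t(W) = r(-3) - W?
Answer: 40036/3 ≈ 13345.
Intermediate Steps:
r(w) = (-10 + w)*(w + 1/w) (r(w) = (w + 1/w)*(-10 + w) = (-10 + w)*(w + 1/w))
t(W) = 130/3 - W (t(W) = (1 + (-3)**2 - 10*(-3) - 10/(-3)) - W = (1 + 9 + 30 - 10*(-1/3)) - W = (1 + 9 + 30 + 10/3) - W = 130/3 - W)
t(-93) + 13209 = (130/3 - 1*(-93)) + 13209 = (130/3 + 93) + 13209 = 409/3 + 13209 = 40036/3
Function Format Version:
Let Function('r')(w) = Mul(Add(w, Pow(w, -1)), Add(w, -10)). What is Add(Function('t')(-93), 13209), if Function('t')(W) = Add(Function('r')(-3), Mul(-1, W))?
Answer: Rational(40036, 3) ≈ 13345.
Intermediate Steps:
Function('r')(w) = Mul(Add(-10, w), Add(w, Pow(w, -1))) (Function('r')(w) = Mul(Add(w, Pow(w, -1)), Add(-10, w)) = Mul(Add(-10, w), Add(w, Pow(w, -1))))
Function('t')(W) = Add(Rational(130, 3), Mul(-1, W)) (Function('t')(W) = Add(Add(1, Pow(-3, 2), Mul(-10, -3), Mul(-10, Pow(-3, -1))), Mul(-1, W)) = Add(Add(1, 9, 30, Mul(-10, Rational(-1, 3))), Mul(-1, W)) = Add(Add(1, 9, 30, Rational(10, 3)), Mul(-1, W)) = Add(Rational(130, 3), Mul(-1, W)))
Add(Function('t')(-93), 13209) = Add(Add(Rational(130, 3), Mul(-1, -93)), 13209) = Add(Add(Rational(130, 3), 93), 13209) = Add(Rational(409, 3), 13209) = Rational(40036, 3)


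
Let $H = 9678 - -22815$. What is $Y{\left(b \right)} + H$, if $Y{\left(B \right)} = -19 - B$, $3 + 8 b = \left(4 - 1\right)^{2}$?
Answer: $\frac{129893}{4} \approx 32473.0$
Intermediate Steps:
$H = 32493$ ($H = 9678 + 22815 = 32493$)
$b = \frac{3}{4}$ ($b = - \frac{3}{8} + \frac{\left(4 - 1\right)^{2}}{8} = - \frac{3}{8} + \frac{3^{2}}{8} = - \frac{3}{8} + \frac{1}{8} \cdot 9 = - \frac{3}{8} + \frac{9}{8} = \frac{3}{4} \approx 0.75$)
$Y{\left(b \right)} + H = \left(-19 - \frac{3}{4}\right) + 32493 = - \frac{79}{4} + 32493 = \frac{129893}{4}$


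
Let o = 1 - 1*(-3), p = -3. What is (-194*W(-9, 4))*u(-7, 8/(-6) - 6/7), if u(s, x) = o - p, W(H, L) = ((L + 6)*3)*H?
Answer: 366660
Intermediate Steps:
o = 4 (o = 1 + 3 = 4)
W(H, L) = H*(18 + 3*L) (W(H, L) = ((6 + L)*3)*H = (18 + 3*L)*H = H*(18 + 3*L))
u(s, x) = 7 (u(s, x) = 4 - 1*(-3) = 4 + 3 = 7)
(-194*W(-9, 4))*u(-7, 8/(-6) - 6/7) = -582*(-9)*(6 + 4)*7 = -582*(-9)*10*7 = -194*(-270)*7 = 52380*7 = 366660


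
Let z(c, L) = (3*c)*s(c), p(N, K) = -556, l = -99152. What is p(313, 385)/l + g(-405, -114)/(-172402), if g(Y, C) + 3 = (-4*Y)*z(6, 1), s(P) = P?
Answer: -2156435119/2136750388 ≈ -1.0092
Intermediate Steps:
z(c, L) = 3*c² (z(c, L) = (3*c)*c = 3*c²)
g(Y, C) = -3 - 432*Y (g(Y, C) = -3 + (-4*Y)*(3*6²) = -3 + (-4*Y)*(3*36) = -3 - 4*Y*108 = -3 - 432*Y)
p(313, 385)/l + g(-405, -114)/(-172402) = -556/(-99152) + (-3 - 432*(-405))/(-172402) = -556*(-1/99152) + (-3 + 174960)*(-1/172402) = 139/24788 + 174957*(-1/172402) = 139/24788 - 174957/172402 = -2156435119/2136750388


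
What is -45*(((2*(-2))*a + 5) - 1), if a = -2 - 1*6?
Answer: -1620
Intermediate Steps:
a = -8 (a = -2 - 6 = -8)
-45*(((2*(-2))*a + 5) - 1) = -45*(((2*(-2))*(-8) + 5) - 1) = -45*((-4*(-8) + 5) - 1) = -45*((32 + 5) - 1) = -45*(37 - 1) = -45*36 = -1620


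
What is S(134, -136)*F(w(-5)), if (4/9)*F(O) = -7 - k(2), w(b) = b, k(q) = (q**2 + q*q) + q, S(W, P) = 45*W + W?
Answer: -235773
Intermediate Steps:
S(W, P) = 46*W
k(q) = q + 2*q**2 (k(q) = (q**2 + q**2) + q = 2*q**2 + q = q + 2*q**2)
F(O) = -153/4 (F(O) = 9*(-7 - 2*(1 + 2*2))/4 = 9*(-7 - 2*(1 + 4))/4 = 9*(-7 - 2*5)/4 = 9*(-7 - 1*10)/4 = 9*(-7 - 10)/4 = (9/4)*(-17) = -153/4)
S(134, -136)*F(w(-5)) = (46*134)*(-153/4) = 6164*(-153/4) = -235773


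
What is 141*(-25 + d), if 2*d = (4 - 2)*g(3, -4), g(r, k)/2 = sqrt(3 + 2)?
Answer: -3525 + 282*sqrt(5) ≈ -2894.4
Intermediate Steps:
g(r, k) = 2*sqrt(5) (g(r, k) = 2*sqrt(3 + 2) = 2*sqrt(5))
d = 2*sqrt(5) (d = ((4 - 2)*(2*sqrt(5)))/2 = (2*(2*sqrt(5)))/2 = (4*sqrt(5))/2 = 2*sqrt(5) ≈ 4.4721)
141*(-25 + d) = 141*(-25 + 2*sqrt(5)) = -3525 + 282*sqrt(5)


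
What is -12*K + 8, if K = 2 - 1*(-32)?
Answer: -400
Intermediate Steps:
K = 34 (K = 2 + 32 = 34)
-12*K + 8 = -12*34 + 8 = -408 + 8 = -400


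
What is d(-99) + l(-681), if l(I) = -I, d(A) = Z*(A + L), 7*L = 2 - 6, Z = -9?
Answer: 11040/7 ≈ 1577.1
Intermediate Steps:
L = -4/7 (L = (2 - 6)/7 = (1/7)*(-4) = -4/7 ≈ -0.57143)
d(A) = 36/7 - 9*A (d(A) = -9*(A - 4/7) = -9*(-4/7 + A) = 36/7 - 9*A)
d(-99) + l(-681) = (36/7 - 9*(-99)) - 1*(-681) = (36/7 + 891) + 681 = 6273/7 + 681 = 11040/7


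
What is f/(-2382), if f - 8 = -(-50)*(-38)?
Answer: 946/1191 ≈ 0.79429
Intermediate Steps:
f = -1892 (f = 8 - (-50)*(-38) = 8 - 1*1900 = 8 - 1900 = -1892)
f/(-2382) = -1892/(-2382) = -1892*(-1/2382) = 946/1191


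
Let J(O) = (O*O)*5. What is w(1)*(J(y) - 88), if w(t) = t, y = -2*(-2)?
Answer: -8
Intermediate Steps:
y = 4
J(O) = 5*O² (J(O) = O²*5 = 5*O²)
w(1)*(J(y) - 88) = 1*(5*4² - 88) = 1*(5*16 - 88) = 1*(80 - 88) = 1*(-8) = -8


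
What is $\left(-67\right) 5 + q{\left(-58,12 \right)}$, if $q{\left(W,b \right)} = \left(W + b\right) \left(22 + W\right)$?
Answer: $1321$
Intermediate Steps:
$q{\left(W,b \right)} = \left(22 + W\right) \left(W + b\right)$
$\left(-67\right) 5 + q{\left(-58,12 \right)} = \left(-67\right) 5 + \left(\left(-58\right)^{2} + 22 \left(-58\right) + 22 \cdot 12 - 696\right) = -335 + \left(3364 - 1276 + 264 - 696\right) = -335 + 1656 = 1321$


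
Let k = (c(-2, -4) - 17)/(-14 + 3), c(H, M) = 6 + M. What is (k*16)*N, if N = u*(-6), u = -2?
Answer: 2880/11 ≈ 261.82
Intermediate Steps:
k = 15/11 (k = ((6 - 4) - 17)/(-14 + 3) = (2 - 17)/(-11) = -15*(-1/11) = 15/11 ≈ 1.3636)
N = 12 (N = -2*(-6) = 12)
(k*16)*N = ((15/11)*16)*12 = (240/11)*12 = 2880/11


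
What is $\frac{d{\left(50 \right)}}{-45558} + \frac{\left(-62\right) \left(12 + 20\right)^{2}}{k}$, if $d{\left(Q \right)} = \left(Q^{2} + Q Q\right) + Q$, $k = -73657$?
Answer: $\frac{1260209227}{1677832803} \approx 0.75109$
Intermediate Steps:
$d{\left(Q \right)} = Q + 2 Q^{2}$ ($d{\left(Q \right)} = \left(Q^{2} + Q^{2}\right) + Q = 2 Q^{2} + Q = Q + 2 Q^{2}$)
$\frac{d{\left(50 \right)}}{-45558} + \frac{\left(-62\right) \left(12 + 20\right)^{2}}{k} = \frac{50 \left(1 + 2 \cdot 50\right)}{-45558} + \frac{\left(-62\right) \left(12 + 20\right)^{2}}{-73657} = 50 \left(1 + 100\right) \left(- \frac{1}{45558}\right) + - 62 \cdot 32^{2} \left(- \frac{1}{73657}\right) = 50 \cdot 101 \left(- \frac{1}{45558}\right) + \left(-62\right) 1024 \left(- \frac{1}{73657}\right) = 5050 \left(- \frac{1}{45558}\right) - - \frac{63488}{73657} = - \frac{2525}{22779} + \frac{63488}{73657} = \frac{1260209227}{1677832803}$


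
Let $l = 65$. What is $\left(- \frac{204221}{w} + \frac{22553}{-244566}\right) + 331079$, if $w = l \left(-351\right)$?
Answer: $\frac{68422044149863}{206658270} \approx 3.3109 \cdot 10^{5}$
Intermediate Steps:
$w = -22815$ ($w = 65 \left(-351\right) = -22815$)
$\left(- \frac{204221}{w} + \frac{22553}{-244566}\right) + 331079 = \left(- \frac{204221}{-22815} + \frac{22553}{-244566}\right) + 331079 = \left(\left(-204221\right) \left(- \frac{1}{22815}\right) + 22553 \left(- \frac{1}{244566}\right)\right) + 331079 = \left(\frac{204221}{22815} - \frac{22553}{244566}\right) + 331079 = \frac{1830776533}{206658270} + 331079 = \frac{68422044149863}{206658270}$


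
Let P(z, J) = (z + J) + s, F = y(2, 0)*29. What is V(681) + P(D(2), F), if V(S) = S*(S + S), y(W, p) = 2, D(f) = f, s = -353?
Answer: 927229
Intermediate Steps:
V(S) = 2*S² (V(S) = S*(2*S) = 2*S²)
F = 58 (F = 2*29 = 58)
P(z, J) = -353 + J + z (P(z, J) = (z + J) - 353 = (J + z) - 353 = -353 + J + z)
V(681) + P(D(2), F) = 2*681² + (-353 + 58 + 2) = 2*463761 - 293 = 927522 - 293 = 927229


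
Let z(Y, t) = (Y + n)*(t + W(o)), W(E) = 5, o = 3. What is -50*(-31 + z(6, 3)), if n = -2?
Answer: -50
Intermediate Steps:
z(Y, t) = (-2 + Y)*(5 + t) (z(Y, t) = (Y - 2)*(t + 5) = (-2 + Y)*(5 + t))
-50*(-31 + z(6, 3)) = -50*(-31 + (-10 - 2*3 + 5*6 + 6*3)) = -50*(-31 + (-10 - 6 + 30 + 18)) = -50*(-31 + 32) = -50*1 = -50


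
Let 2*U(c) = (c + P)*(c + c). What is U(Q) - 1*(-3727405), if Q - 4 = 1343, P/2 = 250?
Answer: 6215314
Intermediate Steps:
P = 500 (P = 2*250 = 500)
Q = 1347 (Q = 4 + 1343 = 1347)
U(c) = c*(500 + c) (U(c) = ((c + 500)*(c + c))/2 = ((500 + c)*(2*c))/2 = (2*c*(500 + c))/2 = c*(500 + c))
U(Q) - 1*(-3727405) = 1347*(500 + 1347) - 1*(-3727405) = 1347*1847 + 3727405 = 2487909 + 3727405 = 6215314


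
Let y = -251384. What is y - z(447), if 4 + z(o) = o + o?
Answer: -252274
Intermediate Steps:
z(o) = -4 + 2*o (z(o) = -4 + (o + o) = -4 + 2*o)
y - z(447) = -251384 - (-4 + 2*447) = -251384 - (-4 + 894) = -251384 - 1*890 = -251384 - 890 = -252274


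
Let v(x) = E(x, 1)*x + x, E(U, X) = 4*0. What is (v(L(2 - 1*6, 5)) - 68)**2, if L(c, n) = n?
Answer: 3969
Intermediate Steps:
E(U, X) = 0
v(x) = x (v(x) = 0*x + x = 0 + x = x)
(v(L(2 - 1*6, 5)) - 68)**2 = (5 - 68)**2 = (-63)**2 = 3969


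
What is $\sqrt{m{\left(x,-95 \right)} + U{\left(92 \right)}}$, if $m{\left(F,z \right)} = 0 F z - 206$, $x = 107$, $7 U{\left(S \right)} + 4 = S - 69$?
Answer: $\frac{i \sqrt{9961}}{7} \approx 14.258 i$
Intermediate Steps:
$U{\left(S \right)} = - \frac{73}{7} + \frac{S}{7}$ ($U{\left(S \right)} = - \frac{4}{7} + \frac{S - 69}{7} = - \frac{4}{7} + \frac{-69 + S}{7} = - \frac{4}{7} + \left(- \frac{69}{7} + \frac{S}{7}\right) = - \frac{73}{7} + \frac{S}{7}$)
$m{\left(F,z \right)} = -206$ ($m{\left(F,z \right)} = 0 z - 206 = 0 - 206 = -206$)
$\sqrt{m{\left(x,-95 \right)} + U{\left(92 \right)}} = \sqrt{-206 + \left(- \frac{73}{7} + \frac{1}{7} \cdot 92\right)} = \sqrt{-206 + \left(- \frac{73}{7} + \frac{92}{7}\right)} = \sqrt{-206 + \frac{19}{7}} = \sqrt{- \frac{1423}{7}} = \frac{i \sqrt{9961}}{7}$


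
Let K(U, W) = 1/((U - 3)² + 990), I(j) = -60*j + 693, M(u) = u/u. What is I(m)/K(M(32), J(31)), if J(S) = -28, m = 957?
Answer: -56386638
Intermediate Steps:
M(u) = 1
I(j) = 693 - 60*j
K(U, W) = 1/(990 + (-3 + U)²) (K(U, W) = 1/((-3 + U)² + 990) = 1/(990 + (-3 + U)²))
I(m)/K(M(32), J(31)) = (693 - 60*957)/(1/(990 + (-3 + 1)²)) = (693 - 57420)/(1/(990 + (-2)²)) = -56727/(1/(990 + 4)) = -56727/(1/994) = -56727/1/994 = -56727*994 = -56386638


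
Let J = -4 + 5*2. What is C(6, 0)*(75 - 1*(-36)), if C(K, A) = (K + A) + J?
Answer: 1332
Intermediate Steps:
J = 6 (J = -4 + 10 = 6)
C(K, A) = 6 + A + K (C(K, A) = (K + A) + 6 = (A + K) + 6 = 6 + A + K)
C(6, 0)*(75 - 1*(-36)) = (6 + 0 + 6)*(75 - 1*(-36)) = 12*(75 + 36) = 12*111 = 1332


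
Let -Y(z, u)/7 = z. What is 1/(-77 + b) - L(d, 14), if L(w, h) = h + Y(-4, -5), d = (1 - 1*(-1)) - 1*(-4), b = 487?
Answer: -17219/410 ≈ -41.998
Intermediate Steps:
Y(z, u) = -7*z
d = 6 (d = (1 + 1) + 4 = 2 + 4 = 6)
L(w, h) = 28 + h (L(w, h) = h - 7*(-4) = h + 28 = 28 + h)
1/(-77 + b) - L(d, 14) = 1/(-77 + 487) - (28 + 14) = 1/410 - 1*42 = 1/410 - 42 = -17219/410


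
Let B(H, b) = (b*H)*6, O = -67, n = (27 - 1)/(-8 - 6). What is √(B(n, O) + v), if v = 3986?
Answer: 2*√57974/7 ≈ 68.794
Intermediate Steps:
n = -13/7 (n = 26/(-14) = 26*(-1/14) = -13/7 ≈ -1.8571)
B(H, b) = 6*H*b (B(H, b) = (H*b)*6 = 6*H*b)
√(B(n, O) + v) = √(6*(-13/7)*(-67) + 3986) = √(5226/7 + 3986) = √(33128/7) = 2*√57974/7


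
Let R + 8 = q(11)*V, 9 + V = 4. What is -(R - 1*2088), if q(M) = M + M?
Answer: 2206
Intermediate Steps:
V = -5 (V = -9 + 4 = -5)
q(M) = 2*M
R = -118 (R = -8 + (2*11)*(-5) = -8 + 22*(-5) = -8 - 110 = -118)
-(R - 1*2088) = -(-118 - 1*2088) = -(-118 - 2088) = -1*(-2206) = 2206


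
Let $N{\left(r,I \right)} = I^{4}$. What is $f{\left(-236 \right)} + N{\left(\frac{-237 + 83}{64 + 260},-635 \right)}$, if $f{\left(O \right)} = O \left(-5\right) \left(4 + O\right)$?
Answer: $162590126865$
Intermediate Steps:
$f{\left(O \right)} = - 5 O \left(4 + O\right)$
$f{\left(-236 \right)} + N{\left(\frac{-237 + 83}{64 + 260},-635 \right)} = \left(-5\right) \left(-236\right) \left(4 - 236\right) + \left(-635\right)^{4} = \left(-5\right) \left(-236\right) \left(-232\right) + 162590400625 = -273760 + 162590400625 = 162590126865$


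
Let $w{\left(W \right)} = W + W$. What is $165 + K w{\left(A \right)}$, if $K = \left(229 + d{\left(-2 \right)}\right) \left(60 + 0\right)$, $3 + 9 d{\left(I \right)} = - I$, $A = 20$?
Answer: $\frac{1648495}{3} \approx 5.495 \cdot 10^{5}$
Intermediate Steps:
$w{\left(W \right)} = 2 W$
$d{\left(I \right)} = - \frac{1}{3} - \frac{I}{9}$ ($d{\left(I \right)} = - \frac{1}{3} + \frac{\left(-1\right) I}{9} = - \frac{1}{3} - \frac{I}{9}$)
$K = \frac{41200}{3}$ ($K = \left(229 - \frac{1}{9}\right) \left(60 + 0\right) = \left(229 + \left(- \frac{1}{3} + \frac{2}{9}\right)\right) 60 = \left(229 - \frac{1}{9}\right) 60 = \frac{2060}{9} \cdot 60 = \frac{41200}{3} \approx 13733.0$)
$165 + K w{\left(A \right)} = 165 + \frac{41200 \cdot 2 \cdot 20}{3} = 165 + \frac{41200}{3} \cdot 40 = 165 + \frac{1648000}{3} = \frac{1648495}{3}$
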